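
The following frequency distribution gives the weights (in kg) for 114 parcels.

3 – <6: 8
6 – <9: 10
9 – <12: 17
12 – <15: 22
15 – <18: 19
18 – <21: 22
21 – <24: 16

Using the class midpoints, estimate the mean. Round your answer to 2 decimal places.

Midpoints: 4.5, 7.5, 10.5, 13.5, 16.5, 19.5, 22.5
Σfm = 8×4.5 + 10×7.5 + 17×10.5 + 22×13.5 + 19×16.5 + 22×19.5 + 16×22.5 = 1689
n = Σf = 114
Mean = 1689 / 114 = 14.8158

14.82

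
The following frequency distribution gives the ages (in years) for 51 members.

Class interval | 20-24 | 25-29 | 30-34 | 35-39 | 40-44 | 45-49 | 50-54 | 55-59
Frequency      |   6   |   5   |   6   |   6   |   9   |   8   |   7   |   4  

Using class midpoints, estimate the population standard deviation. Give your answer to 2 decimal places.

Midpoints: 22, 27, 32, 37, 42, 47, 52, 57
n = 51, Σfm = 2027, mean = 39.7451
Σfm² = 86379
Σf(m − x̄)² = Σfm² − (Σfm)²/n = 86379 − 2027²/51 = 5815.6863
Population variance = 5815.6863 / 51 = 114.0331
Standard deviation = √114.0331 = 10.6786

10.68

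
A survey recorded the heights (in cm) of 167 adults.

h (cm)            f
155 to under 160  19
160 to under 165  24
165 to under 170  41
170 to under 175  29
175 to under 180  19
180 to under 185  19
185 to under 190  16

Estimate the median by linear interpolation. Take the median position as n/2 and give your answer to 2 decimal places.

169.94

Cumulative frequencies: 19, 43, 84, 113, 132, 151, 167
n = 167; position = n/2 = 83.5.
This falls in the class 165 to under 170: L = 165, F = 43, f = 41, h = 5.
Median ≈ 165 + ((83.5 − 43) / 41) × 5 = 169.9390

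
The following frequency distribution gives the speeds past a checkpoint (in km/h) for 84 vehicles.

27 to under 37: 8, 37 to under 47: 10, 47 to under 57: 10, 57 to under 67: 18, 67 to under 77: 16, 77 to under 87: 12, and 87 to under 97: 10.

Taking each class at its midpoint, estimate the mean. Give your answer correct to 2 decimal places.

Midpoints: 32, 42, 52, 62, 72, 82, 92
Σfm = 8×32 + 10×42 + 10×52 + 18×62 + 16×72 + 12×82 + 10×92 = 5368
n = Σf = 84
Mean = 5368 / 84 = 63.9048

63.90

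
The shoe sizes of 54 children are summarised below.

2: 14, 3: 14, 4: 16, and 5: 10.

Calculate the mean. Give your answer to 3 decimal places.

3.407

Values: 2, 3, 4, 5
Σfx = 14×2 + 14×3 + 16×4 + 10×5 = 184
n = Σf = 54
Mean = 184 / 54 = 3.4074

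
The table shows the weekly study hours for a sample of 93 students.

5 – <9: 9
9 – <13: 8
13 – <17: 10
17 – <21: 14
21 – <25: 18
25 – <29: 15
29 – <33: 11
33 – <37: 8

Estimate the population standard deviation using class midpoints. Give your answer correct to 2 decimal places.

Midpoints: 7, 11, 15, 19, 23, 27, 31, 35
n = 93, Σfm = 2007, mean = 21.5806
Σfm² = 49541
Σf(m − x̄)² = Σfm² − (Σfm)²/n = 49541 − 2007²/93 = 6228.6452
Population variance = 6228.6452 / 93 = 66.9747
Standard deviation = √66.9747 = 8.1838

8.18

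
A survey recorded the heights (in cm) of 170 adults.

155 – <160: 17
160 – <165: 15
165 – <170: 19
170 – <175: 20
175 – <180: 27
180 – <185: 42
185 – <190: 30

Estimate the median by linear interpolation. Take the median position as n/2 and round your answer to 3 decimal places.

177.593

Cumulative frequencies: 17, 32, 51, 71, 98, 140, 170
n = 170; position = n/2 = 85.
This falls in the class 175 – <180: L = 175, F = 71, f = 27, h = 5.
Median ≈ 175 + ((85 − 71) / 27) × 5 = 177.5926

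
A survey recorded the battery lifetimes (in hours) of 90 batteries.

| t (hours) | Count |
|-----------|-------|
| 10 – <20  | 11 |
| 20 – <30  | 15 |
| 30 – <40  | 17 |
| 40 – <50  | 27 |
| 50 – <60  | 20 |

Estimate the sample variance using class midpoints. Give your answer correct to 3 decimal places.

175.281

Midpoints: 15, 25, 35, 45, 55
n = 90, Σfm = 3450, mean = 38.3333
Σfm² = 147850
Σf(m − x̄)² = Σfm² − (Σfm)²/n = 147850 − 3450²/90 = 15600.0000
Sample variance = 15600.0000 / 89 = 175.2809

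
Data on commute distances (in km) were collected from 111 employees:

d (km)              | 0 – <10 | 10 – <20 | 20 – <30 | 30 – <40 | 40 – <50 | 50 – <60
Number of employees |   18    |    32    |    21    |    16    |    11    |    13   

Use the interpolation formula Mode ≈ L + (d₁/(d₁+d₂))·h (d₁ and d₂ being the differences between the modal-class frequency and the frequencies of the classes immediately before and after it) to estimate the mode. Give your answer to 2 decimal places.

Modal class: 10 – <20 (highest frequency 32).
d₁ = 32 − 18 = 14, d₂ = 32 − 21 = 11
Mode ≈ 10 + (14/(14+11)) × 10 = 10 + 5.6000 = 15.6000

15.60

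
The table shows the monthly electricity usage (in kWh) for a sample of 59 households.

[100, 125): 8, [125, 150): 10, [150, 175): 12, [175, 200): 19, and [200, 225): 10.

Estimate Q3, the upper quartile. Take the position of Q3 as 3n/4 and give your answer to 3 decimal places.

Cumulative frequencies: 8, 18, 30, 49, 59
n = 59; position = 3n/4 = 44.25.
This falls in the class [175, 200): L = 175, F = 30, f = 19, h = 25.
Upper quartile ≈ 175 + ((44.25 − 30) / 19) × 25 = 193.7500

193.750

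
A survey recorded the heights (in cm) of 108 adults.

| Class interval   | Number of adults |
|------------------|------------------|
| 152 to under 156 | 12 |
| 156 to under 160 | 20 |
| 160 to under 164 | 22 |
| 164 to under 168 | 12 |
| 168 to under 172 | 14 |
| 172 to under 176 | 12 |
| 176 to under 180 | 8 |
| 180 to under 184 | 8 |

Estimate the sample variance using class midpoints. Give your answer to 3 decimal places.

70.557

Midpoints: 154, 158, 162, 166, 170, 174, 178, 182
n = 108, Σfm = 17912, mean = 165.8519
Σfm² = 2978288
Σf(m − x̄)² = Σfm² − (Σfm)²/n = 2978288 − 17912²/108 = 7549.6296
Sample variance = 7549.6296 / 107 = 70.5573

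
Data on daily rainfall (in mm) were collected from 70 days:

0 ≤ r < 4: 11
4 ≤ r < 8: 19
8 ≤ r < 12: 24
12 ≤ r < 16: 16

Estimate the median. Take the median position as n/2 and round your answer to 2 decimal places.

8.83

Cumulative frequencies: 11, 30, 54, 70
n = 70; position = n/2 = 35.
This falls in the class 8 ≤ r < 12: L = 8, F = 30, f = 24, h = 4.
Median ≈ 8 + ((35 − 30) / 24) × 4 = 8.8333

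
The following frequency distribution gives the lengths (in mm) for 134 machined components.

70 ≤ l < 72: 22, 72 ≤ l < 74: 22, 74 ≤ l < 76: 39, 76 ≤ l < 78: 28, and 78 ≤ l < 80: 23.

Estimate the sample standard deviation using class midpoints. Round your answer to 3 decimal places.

Midpoints: 71, 73, 75, 77, 79
n = 134, Σfm = 10066, mean = 75.1194
Σfm² = 757070
Σf(m − x̄)² = Σfm² − (Σfm)²/n = 757070 − 10066²/134 = 918.0896
Sample variance = 918.0896 / 133 = 6.9029
Standard deviation = √6.9029 = 2.6273

2.627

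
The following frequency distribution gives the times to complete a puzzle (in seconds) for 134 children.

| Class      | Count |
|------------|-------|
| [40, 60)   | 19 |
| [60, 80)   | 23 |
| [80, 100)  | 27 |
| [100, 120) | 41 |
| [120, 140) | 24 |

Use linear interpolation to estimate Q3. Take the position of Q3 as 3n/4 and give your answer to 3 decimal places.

115.366

Cumulative frequencies: 19, 42, 69, 110, 134
n = 134; position = 3n/4 = 100.5.
This falls in the class [100, 120): L = 100, F = 69, f = 41, h = 20.
Upper quartile ≈ 100 + ((100.5 − 69) / 41) × 20 = 115.3659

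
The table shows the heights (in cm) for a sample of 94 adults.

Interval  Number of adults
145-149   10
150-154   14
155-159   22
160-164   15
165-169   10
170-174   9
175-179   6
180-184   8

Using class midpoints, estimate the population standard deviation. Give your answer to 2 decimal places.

10.26

Midpoints: 147, 152, 157, 162, 167, 172, 177, 182
n = 94, Σfm = 15218, mean = 161.8936
Σfm² = 2473596
Σf(m − x̄)² = Σfm² − (Σfm)²/n = 2473596 − 15218²/94 = 9898.9362
Population variance = 9898.9362 / 94 = 105.3078
Standard deviation = √105.3078 = 10.2620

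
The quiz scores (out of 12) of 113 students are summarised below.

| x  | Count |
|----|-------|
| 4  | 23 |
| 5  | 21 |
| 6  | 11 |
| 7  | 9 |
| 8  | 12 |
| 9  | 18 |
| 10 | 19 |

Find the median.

Cumulative frequencies: 23, 44, 55, 64, 76, 94, 113
n = 113, so the median is the value in position (n+1)/2 = 57.
Position 57 falls at value 7.

7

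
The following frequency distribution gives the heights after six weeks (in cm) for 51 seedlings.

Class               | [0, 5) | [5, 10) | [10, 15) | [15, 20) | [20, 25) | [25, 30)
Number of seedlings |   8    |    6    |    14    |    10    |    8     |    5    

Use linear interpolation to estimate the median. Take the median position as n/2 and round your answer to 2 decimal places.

Cumulative frequencies: 8, 14, 28, 38, 46, 51
n = 51; position = n/2 = 25.5.
This falls in the class [10, 15): L = 10, F = 14, f = 14, h = 5.
Median ≈ 10 + ((25.5 − 14) / 14) × 5 = 14.1071

14.11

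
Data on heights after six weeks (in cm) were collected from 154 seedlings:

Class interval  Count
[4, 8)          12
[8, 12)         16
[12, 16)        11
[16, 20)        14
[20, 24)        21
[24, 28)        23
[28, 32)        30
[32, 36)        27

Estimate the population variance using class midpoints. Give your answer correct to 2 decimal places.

80.35

Midpoints: 6, 10, 14, 18, 22, 26, 30, 34
n = 154, Σfm = 3516, mean = 22.8312
Σfm² = 92648
Σf(m − x̄)² = Σfm² − (Σfm)²/n = 92648 − 3516²/154 = 12373.6104
Population variance = 12373.6104 / 154 = 80.3481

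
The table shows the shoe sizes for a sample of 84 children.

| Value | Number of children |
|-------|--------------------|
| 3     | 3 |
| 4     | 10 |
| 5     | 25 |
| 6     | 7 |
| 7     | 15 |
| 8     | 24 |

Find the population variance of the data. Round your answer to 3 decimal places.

2.405

Values: 3, 4, 5, 6, 7, 8
n = 84, Σfx = 513, mean = 6.1071
Σfx² = 3335
Σf(x − x̄)² = Σfx² − (Σfx)²/n = 3335 − 513²/84 = 202.0357
Population variance = 202.0357 / 84 = 2.4052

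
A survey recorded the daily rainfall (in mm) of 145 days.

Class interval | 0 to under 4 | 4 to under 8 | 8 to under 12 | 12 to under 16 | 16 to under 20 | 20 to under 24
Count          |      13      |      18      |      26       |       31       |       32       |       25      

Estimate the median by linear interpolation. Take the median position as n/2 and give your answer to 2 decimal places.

14.00

Cumulative frequencies: 13, 31, 57, 88, 120, 145
n = 145; position = n/2 = 72.5.
This falls in the class 12 to under 16: L = 12, F = 57, f = 31, h = 4.
Median ≈ 12 + ((72.5 − 57) / 31) × 4 = 14.0000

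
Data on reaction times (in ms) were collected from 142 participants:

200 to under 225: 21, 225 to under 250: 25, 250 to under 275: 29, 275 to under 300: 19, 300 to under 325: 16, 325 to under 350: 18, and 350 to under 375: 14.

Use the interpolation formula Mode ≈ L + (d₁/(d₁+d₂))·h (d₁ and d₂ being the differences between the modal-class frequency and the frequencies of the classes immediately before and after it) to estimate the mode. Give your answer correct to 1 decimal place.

257.1

Modal class: 250 to under 275 (highest frequency 29).
d₁ = 29 − 25 = 4, d₂ = 29 − 19 = 10
Mode ≈ 250 + (4/(4+10)) × 25 = 250 + 7.1429 = 257.1429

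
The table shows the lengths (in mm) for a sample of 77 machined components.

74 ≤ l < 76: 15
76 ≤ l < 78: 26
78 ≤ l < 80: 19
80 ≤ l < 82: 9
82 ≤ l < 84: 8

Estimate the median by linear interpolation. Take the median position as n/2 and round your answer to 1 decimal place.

Cumulative frequencies: 15, 41, 60, 69, 77
n = 77; position = n/2 = 38.5.
This falls in the class 76 ≤ l < 78: L = 76, F = 15, f = 26, h = 2.
Median ≈ 76 + ((38.5 − 15) / 26) × 2 = 77.8077

77.8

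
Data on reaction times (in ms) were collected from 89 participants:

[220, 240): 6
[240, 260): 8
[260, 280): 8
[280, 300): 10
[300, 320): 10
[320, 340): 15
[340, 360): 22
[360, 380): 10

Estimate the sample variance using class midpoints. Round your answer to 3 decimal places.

Midpoints: 230, 250, 270, 290, 310, 330, 350, 370
n = 89, Σfm = 27890, mean = 313.3708
Σfm² = 8900100
Σf(m − x̄)² = Σfm² − (Σfm)²/n = 8900100 − 27890²/89 = 160188.7640
Sample variance = 160188.7640 / 88 = 1820.3269

1820.327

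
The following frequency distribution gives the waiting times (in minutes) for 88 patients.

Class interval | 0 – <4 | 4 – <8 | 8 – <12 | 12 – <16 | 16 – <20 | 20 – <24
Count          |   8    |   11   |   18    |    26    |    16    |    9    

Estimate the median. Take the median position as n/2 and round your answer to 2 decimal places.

13.08

Cumulative frequencies: 8, 19, 37, 63, 79, 88
n = 88; position = n/2 = 44.
This falls in the class 12 – <16: L = 12, F = 37, f = 26, h = 4.
Median ≈ 12 + ((44 − 37) / 26) × 4 = 13.0769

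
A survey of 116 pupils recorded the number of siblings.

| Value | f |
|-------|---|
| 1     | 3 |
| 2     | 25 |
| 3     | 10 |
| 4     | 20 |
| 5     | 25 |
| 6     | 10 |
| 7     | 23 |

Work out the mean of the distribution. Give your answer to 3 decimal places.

4.388

Values: 1, 2, 3, 4, 5, 6, 7
Σfx = 3×1 + 25×2 + 10×3 + 20×4 + 25×5 + 10×6 + 23×7 = 509
n = Σf = 116
Mean = 509 / 116 = 4.3879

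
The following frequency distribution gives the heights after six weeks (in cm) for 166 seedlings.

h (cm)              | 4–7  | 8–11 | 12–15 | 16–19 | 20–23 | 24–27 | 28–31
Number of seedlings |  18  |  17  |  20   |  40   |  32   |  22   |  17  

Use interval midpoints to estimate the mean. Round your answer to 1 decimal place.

18.0

Midpoints: 5.5, 9.5, 13.5, 17.5, 21.5, 25.5, 29.5
Σfm = 18×5.5 + 17×9.5 + 20×13.5 + 40×17.5 + 32×21.5 + 22×25.5 + 17×29.5 = 2981
n = Σf = 166
Mean = 2981 / 166 = 17.9578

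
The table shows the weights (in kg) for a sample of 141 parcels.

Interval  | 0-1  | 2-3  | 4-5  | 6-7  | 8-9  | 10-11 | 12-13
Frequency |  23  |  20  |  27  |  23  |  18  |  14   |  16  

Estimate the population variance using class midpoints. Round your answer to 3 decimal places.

14.737

Midpoints: 0.5, 2.5, 4.5, 6.5, 8.5, 10.5, 12.5
n = 141, Σfm = 832.5, mean = 5.9043
Σfm² = 6993.25
Σf(m − x̄)² = Σfm² − (Σfm)²/n = 6993.25 − 832.5²/141 = 2077.9574
Population variance = 2077.9574 / 141 = 14.7373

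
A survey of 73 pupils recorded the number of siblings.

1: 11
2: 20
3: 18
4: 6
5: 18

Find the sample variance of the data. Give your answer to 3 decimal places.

Values: 1, 2, 3, 4, 5
n = 73, Σfx = 219, mean = 3.0000
Σfx² = 799
Σf(x − x̄)² = Σfx² − (Σfx)²/n = 799 − 219²/73 = 142.0000
Sample variance = 142.0000 / 72 = 1.9722

1.972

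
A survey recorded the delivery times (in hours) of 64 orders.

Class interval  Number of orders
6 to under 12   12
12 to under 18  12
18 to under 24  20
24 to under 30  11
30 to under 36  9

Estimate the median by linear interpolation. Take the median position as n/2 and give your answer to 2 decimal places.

Cumulative frequencies: 12, 24, 44, 55, 64
n = 64; position = n/2 = 32.
This falls in the class 18 to under 24: L = 18, F = 24, f = 20, h = 6.
Median ≈ 18 + ((32 − 24) / 20) × 6 = 20.4000

20.40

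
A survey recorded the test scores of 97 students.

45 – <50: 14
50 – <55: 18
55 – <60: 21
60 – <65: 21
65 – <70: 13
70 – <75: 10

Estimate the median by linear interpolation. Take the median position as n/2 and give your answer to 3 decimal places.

Cumulative frequencies: 14, 32, 53, 74, 87, 97
n = 97; position = n/2 = 48.5.
This falls in the class 55 – <60: L = 55, F = 32, f = 21, h = 5.
Median ≈ 55 + ((48.5 − 32) / 21) × 5 = 58.9286

58.929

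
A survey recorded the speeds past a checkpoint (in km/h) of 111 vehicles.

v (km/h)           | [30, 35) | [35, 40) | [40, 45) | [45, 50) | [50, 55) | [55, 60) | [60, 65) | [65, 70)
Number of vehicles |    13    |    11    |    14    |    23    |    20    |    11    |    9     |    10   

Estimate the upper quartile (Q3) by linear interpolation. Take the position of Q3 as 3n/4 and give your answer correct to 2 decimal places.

Cumulative frequencies: 13, 24, 38, 61, 81, 92, 101, 111
n = 111; position = 3n/4 = 83.25.
This falls in the class [55, 60): L = 55, F = 81, f = 11, h = 5.
Upper quartile ≈ 55 + ((83.25 − 81) / 11) × 5 = 56.0227

56.02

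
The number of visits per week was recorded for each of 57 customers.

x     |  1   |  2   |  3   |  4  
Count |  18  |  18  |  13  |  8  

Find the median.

Cumulative frequencies: 18, 36, 49, 57
n = 57, so the median is the value in position (n+1)/2 = 29.
Position 29 falls at value 2.

2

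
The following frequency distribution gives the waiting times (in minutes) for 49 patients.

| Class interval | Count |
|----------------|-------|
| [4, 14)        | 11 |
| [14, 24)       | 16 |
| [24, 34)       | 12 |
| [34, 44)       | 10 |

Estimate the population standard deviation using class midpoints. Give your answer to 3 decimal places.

Midpoints: 9, 19, 29, 39
n = 49, Σfm = 1141, mean = 23.2857
Σfm² = 31969
Σf(m − x̄)² = Σfm² − (Σfm)²/n = 31969 − 1141²/49 = 5400.0000
Population variance = 5400.0000 / 49 = 110.2041
Standard deviation = √110.2041 = 10.4978

10.498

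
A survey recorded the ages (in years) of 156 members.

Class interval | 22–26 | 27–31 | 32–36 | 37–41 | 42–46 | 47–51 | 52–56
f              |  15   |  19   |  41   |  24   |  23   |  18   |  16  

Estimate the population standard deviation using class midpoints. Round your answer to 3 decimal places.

8.854

Midpoints: 24, 29, 34, 39, 44, 49, 54
n = 156, Σfm = 5999, mean = 38.4551
Σfm² = 242921
Σf(m − x̄)² = Σfm² − (Σfm)²/n = 242921 − 5999²/156 = 12228.6859
Population variance = 12228.6859 / 156 = 78.3890
Standard deviation = √78.3890 = 8.8538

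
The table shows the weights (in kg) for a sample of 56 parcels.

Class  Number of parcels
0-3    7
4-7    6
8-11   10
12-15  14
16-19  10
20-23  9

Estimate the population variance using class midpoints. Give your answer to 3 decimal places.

39.709

Midpoints: 1.5, 5.5, 9.5, 13.5, 17.5, 21.5
n = 56, Σfm = 696, mean = 12.4286
Σfm² = 10874
Σf(m − x̄)² = Σfm² − (Σfm)²/n = 10874 − 696²/56 = 2223.7143
Population variance = 2223.7143 / 56 = 39.7092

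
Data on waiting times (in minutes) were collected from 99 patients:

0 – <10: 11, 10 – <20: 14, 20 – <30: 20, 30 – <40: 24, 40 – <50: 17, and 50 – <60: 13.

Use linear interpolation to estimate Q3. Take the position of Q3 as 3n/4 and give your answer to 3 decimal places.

Cumulative frequencies: 11, 25, 45, 69, 86, 99
n = 99; position = 3n/4 = 74.25.
This falls in the class 40 – <50: L = 40, F = 69, f = 17, h = 10.
Upper quartile ≈ 40 + ((74.25 − 69) / 17) × 10 = 43.0882

43.088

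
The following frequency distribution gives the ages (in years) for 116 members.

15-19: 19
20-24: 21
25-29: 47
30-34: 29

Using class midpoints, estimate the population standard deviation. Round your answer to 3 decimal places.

5.048

Midpoints: 17, 22, 27, 32
n = 116, Σfm = 2982, mean = 25.7069
Σfm² = 79614
Σf(m − x̄)² = Σfm² − (Σfm)²/n = 79614 − 2982²/116 = 2956.0345
Population variance = 2956.0345 / 116 = 25.4831
Standard deviation = √25.4831 = 5.0481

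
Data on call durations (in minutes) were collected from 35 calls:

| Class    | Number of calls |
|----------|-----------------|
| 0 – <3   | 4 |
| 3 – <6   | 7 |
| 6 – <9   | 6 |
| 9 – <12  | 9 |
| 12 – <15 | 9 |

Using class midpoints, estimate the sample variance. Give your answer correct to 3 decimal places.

16.911

Midpoints: 1.5, 4.5, 7.5, 10.5, 13.5
n = 35, Σfm = 298.5, mean = 8.5286
Σfm² = 3120.75
Σf(m − x̄)² = Σfm² − (Σfm)²/n = 3120.75 − 298.5²/35 = 574.9714
Sample variance = 574.9714 / 34 = 16.9109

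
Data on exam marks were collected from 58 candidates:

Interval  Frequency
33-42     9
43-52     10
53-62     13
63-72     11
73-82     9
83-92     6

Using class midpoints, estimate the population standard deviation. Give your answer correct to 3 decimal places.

15.579

Midpoints: 37.5, 47.5, 57.5, 67.5, 77.5, 87.5
n = 58, Σfm = 3525, mean = 60.7759
Σfm² = 228312.5
Σf(m − x̄)² = Σfm² − (Σfm)²/n = 228312.5 − 3525²/58 = 14077.5862
Population variance = 14077.5862 / 58 = 242.7170
Standard deviation = √242.7170 = 15.5794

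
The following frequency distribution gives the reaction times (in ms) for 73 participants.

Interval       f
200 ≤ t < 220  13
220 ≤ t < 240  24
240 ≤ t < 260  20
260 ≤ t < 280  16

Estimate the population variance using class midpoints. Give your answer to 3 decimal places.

Midpoints: 210, 230, 250, 270
n = 73, Σfm = 17570, mean = 240.6849
Σfm² = 4259300
Σf(m − x̄)² = Σfm² − (Σfm)²/n = 4259300 − 17570²/73 = 30465.7534
Population variance = 30465.7534 / 73 = 417.3391

417.339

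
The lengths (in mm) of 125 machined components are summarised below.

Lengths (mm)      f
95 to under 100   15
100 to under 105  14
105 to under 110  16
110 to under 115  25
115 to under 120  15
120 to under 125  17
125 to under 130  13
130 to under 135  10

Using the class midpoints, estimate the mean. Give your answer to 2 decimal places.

114.06

Midpoints: 97.5, 102.5, 107.5, 112.5, 117.5, 122.5, 127.5, 132.5
Σfm = 15×97.5 + 14×102.5 + 16×107.5 + 25×112.5 + 15×117.5 + 17×122.5 + 13×127.5 + 10×132.5 = 14257.5
n = Σf = 125
Mean = 14257.5 / 125 = 114.0600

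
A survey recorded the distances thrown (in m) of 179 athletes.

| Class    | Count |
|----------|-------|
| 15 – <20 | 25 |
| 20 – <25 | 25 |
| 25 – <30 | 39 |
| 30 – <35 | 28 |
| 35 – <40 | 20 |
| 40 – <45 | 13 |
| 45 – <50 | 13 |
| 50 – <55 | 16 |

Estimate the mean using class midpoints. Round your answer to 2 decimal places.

32.08

Midpoints: 17.5, 22.5, 27.5, 32.5, 37.5, 42.5, 47.5, 52.5
Σfm = 25×17.5 + 25×22.5 + 39×27.5 + 28×32.5 + 20×37.5 + 13×42.5 + 13×47.5 + 16×52.5 = 5742.5
n = Σf = 179
Mean = 5742.5 / 179 = 32.0810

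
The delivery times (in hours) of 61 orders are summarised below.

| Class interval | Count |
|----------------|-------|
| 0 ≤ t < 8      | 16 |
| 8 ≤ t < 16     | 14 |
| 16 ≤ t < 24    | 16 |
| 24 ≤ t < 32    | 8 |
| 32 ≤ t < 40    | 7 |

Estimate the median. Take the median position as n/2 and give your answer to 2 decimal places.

Cumulative frequencies: 16, 30, 46, 54, 61
n = 61; position = n/2 = 30.5.
This falls in the class 16 ≤ t < 24: L = 16, F = 30, f = 16, h = 8.
Median ≈ 16 + ((30.5 − 30) / 16) × 8 = 16.2500

16.25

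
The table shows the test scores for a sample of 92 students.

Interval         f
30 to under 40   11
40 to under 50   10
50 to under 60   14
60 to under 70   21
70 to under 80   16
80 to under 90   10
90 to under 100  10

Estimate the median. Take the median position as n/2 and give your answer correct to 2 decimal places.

65.24

Cumulative frequencies: 11, 21, 35, 56, 72, 82, 92
n = 92; position = n/2 = 46.
This falls in the class 60 to under 70: L = 60, F = 35, f = 21, h = 10.
Median ≈ 60 + ((46 − 35) / 21) × 10 = 65.2381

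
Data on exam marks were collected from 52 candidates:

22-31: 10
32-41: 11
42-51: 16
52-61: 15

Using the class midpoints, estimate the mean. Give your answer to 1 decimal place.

43.4

Midpoints: 26.5, 36.5, 46.5, 56.5
Σfm = 10×26.5 + 11×36.5 + 16×46.5 + 15×56.5 = 2258
n = Σf = 52
Mean = 2258 / 52 = 43.4231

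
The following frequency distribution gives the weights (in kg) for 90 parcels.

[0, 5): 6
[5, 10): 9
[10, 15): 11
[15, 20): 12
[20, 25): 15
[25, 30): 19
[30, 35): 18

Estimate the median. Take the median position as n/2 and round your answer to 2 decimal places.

22.33

Cumulative frequencies: 6, 15, 26, 38, 53, 72, 90
n = 90; position = n/2 = 45.
This falls in the class [20, 25): L = 20, F = 38, f = 15, h = 5.
Median ≈ 20 + ((45 − 38) / 15) × 5 = 22.3333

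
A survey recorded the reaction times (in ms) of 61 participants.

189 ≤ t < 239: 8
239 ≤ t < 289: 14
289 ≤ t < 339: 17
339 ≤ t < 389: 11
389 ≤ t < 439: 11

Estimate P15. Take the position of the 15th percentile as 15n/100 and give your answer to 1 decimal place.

243.1

Cumulative frequencies: 8, 22, 39, 50, 61
n = 61; position = 15n/100 = 9.15.
This falls in the class 239 ≤ t < 289: L = 239, F = 8, f = 14, h = 50.
15th percentile ≈ 239 + ((9.15 − 8) / 14) × 50 = 243.1071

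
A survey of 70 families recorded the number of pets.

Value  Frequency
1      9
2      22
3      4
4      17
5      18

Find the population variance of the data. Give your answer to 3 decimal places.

2.066

Values: 1, 2, 3, 4, 5
n = 70, Σfx = 223, mean = 3.1857
Σfx² = 855
Σf(x − x̄)² = Σfx² − (Σfx)²/n = 855 − 223²/70 = 144.5857
Population variance = 144.5857 / 70 = 2.0655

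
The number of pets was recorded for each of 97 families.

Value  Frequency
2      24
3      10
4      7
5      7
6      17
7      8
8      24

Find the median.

Cumulative frequencies: 24, 34, 41, 48, 65, 73, 97
n = 97, so the median is the value in position (n+1)/2 = 49.
Position 49 falls at value 6.

6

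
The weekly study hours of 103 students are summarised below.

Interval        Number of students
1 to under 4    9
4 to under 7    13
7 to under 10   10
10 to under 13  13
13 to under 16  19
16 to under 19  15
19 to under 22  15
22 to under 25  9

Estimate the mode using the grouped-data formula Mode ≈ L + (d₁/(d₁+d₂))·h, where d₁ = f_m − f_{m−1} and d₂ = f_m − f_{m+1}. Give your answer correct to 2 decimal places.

14.80

Modal class: 13 to under 16 (highest frequency 19).
d₁ = 19 − 13 = 6, d₂ = 19 − 15 = 4
Mode ≈ 13 + (6/(6+4)) × 3 = 13 + 1.8000 = 14.8000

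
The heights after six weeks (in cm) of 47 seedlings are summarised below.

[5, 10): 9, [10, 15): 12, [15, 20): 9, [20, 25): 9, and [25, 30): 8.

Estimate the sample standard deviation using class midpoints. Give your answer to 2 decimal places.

Midpoints: 7.5, 12.5, 17.5, 22.5, 27.5
n = 47, Σfm = 797.5, mean = 16.9681
Σfm² = 15743.75
Σf(m − x̄)² = Σfm² − (Σfm)²/n = 15743.75 − 797.5²/47 = 2211.7021
Sample variance = 2211.7021 / 46 = 48.0805
Standard deviation = √48.0805 = 6.9340

6.93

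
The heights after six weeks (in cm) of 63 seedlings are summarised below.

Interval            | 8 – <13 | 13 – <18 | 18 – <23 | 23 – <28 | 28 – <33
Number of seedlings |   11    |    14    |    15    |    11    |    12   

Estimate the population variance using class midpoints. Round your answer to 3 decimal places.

Midpoints: 10.5, 15.5, 20.5, 25.5, 30.5
n = 63, Σfm = 1286.5, mean = 20.4206
Σfm² = 29195.75
Σf(m − x̄)² = Σfm² − (Σfm)²/n = 29195.75 − 1286.5²/63 = 2924.6032
Population variance = 2924.6032 / 63 = 46.4223

46.422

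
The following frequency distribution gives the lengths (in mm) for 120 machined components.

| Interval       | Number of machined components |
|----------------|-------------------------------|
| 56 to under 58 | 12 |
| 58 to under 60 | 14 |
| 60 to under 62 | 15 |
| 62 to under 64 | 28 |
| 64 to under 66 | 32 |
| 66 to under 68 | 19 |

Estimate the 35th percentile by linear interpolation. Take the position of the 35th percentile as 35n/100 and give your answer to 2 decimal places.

62.07

Cumulative frequencies: 12, 26, 41, 69, 101, 120
n = 120; position = 35n/100 = 42.
This falls in the class 62 to under 64: L = 62, F = 41, f = 28, h = 2.
35th percentile ≈ 62 + ((42 − 41) / 28) × 2 = 62.0714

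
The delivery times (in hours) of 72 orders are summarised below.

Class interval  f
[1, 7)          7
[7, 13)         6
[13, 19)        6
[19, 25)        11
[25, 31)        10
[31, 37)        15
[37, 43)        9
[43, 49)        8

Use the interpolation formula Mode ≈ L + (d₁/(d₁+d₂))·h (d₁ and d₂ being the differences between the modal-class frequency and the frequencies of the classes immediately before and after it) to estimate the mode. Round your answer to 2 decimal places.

33.73

Modal class: [31, 37) (highest frequency 15).
d₁ = 15 − 10 = 5, d₂ = 15 − 9 = 6
Mode ≈ 31 + (5/(5+6)) × 6 = 31 + 2.7273 = 33.7273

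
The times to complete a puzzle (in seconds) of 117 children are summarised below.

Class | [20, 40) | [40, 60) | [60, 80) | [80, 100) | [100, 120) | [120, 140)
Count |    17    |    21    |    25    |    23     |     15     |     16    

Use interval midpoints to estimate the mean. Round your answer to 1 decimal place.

77.9

Midpoints: 30, 50, 70, 90, 110, 130
Σfm = 17×30 + 21×50 + 25×70 + 23×90 + 15×110 + 16×130 = 9110
n = Σf = 117
Mean = 9110 / 117 = 77.8632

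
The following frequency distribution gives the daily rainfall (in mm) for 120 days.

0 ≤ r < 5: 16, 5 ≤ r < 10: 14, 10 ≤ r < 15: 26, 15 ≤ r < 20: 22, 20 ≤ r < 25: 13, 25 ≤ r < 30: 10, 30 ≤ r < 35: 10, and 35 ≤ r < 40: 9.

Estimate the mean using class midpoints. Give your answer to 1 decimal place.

17.4

Midpoints: 2.5, 7.5, 12.5, 17.5, 22.5, 27.5, 32.5, 37.5
Σfm = 16×2.5 + 14×7.5 + 26×12.5 + 22×17.5 + 13×22.5 + 10×27.5 + 10×32.5 + 9×37.5 = 2085
n = Σf = 120
Mean = 2085 / 120 = 17.3750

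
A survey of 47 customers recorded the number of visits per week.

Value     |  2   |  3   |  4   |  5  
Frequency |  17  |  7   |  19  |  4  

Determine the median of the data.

3

Cumulative frequencies: 17, 24, 43, 47
n = 47, so the median is the value in position (n+1)/2 = 24.
Position 24 falls at value 3.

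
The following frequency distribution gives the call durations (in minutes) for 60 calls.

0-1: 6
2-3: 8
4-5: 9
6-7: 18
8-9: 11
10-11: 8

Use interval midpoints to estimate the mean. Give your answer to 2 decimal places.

Midpoints: 0.5, 2.5, 4.5, 6.5, 8.5, 10.5
Σfm = 6×0.5 + 8×2.5 + 9×4.5 + 18×6.5 + 11×8.5 + 8×10.5 = 358
n = Σf = 60
Mean = 358 / 60 = 5.9667

5.97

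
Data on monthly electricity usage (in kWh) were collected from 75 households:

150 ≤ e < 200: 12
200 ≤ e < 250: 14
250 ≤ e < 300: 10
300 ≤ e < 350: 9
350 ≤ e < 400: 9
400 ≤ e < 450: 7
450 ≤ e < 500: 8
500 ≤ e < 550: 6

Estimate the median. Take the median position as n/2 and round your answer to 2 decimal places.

Cumulative frequencies: 12, 26, 36, 45, 54, 61, 69, 75
n = 75; position = n/2 = 37.5.
This falls in the class 300 ≤ e < 350: L = 300, F = 36, f = 9, h = 50.
Median ≈ 300 + ((37.5 − 36) / 9) × 50 = 308.3333

308.33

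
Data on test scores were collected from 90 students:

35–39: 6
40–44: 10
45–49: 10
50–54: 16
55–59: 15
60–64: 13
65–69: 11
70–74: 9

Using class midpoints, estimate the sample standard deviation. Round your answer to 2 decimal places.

Midpoints: 37, 42, 47, 52, 57, 62, 67, 72
n = 90, Σfm = 4990, mean = 55.4444
Σfm² = 285950
Σf(m − x̄)² = Σfm² − (Σfm)²/n = 285950 − 4990²/90 = 9282.2222
Sample variance = 9282.2222 / 89 = 104.2946
Standard deviation = √104.2946 = 10.2125

10.21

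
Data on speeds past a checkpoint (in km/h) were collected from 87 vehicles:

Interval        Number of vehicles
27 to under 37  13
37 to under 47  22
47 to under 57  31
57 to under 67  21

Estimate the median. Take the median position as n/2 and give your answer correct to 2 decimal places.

Cumulative frequencies: 13, 35, 66, 87
n = 87; position = n/2 = 43.5.
This falls in the class 47 to under 57: L = 47, F = 35, f = 31, h = 10.
Median ≈ 47 + ((43.5 − 35) / 31) × 10 = 49.7419

49.74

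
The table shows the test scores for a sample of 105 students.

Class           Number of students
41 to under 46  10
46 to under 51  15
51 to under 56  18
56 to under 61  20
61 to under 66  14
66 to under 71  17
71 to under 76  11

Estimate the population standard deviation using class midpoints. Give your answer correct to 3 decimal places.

9.115

Midpoints: 43.5, 48.5, 53.5, 58.5, 63.5, 68.5, 73.5
n = 105, Σfm = 6157.5, mean = 58.6429
Σfm² = 369816.25
Σf(m − x̄)² = Σfm² − (Σfm)²/n = 369816.25 − 6157.5²/105 = 8722.8571
Population variance = 8722.8571 / 105 = 83.0748
Standard deviation = √83.0748 = 9.1145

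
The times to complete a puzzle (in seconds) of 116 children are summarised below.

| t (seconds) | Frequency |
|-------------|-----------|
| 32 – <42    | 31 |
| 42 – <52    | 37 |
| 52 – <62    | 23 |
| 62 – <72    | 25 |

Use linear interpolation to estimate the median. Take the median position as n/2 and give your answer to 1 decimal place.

49.3

Cumulative frequencies: 31, 68, 91, 116
n = 116; position = n/2 = 58.
This falls in the class 42 – <52: L = 42, F = 31, f = 37, h = 10.
Median ≈ 42 + ((58 − 31) / 37) × 10 = 49.2973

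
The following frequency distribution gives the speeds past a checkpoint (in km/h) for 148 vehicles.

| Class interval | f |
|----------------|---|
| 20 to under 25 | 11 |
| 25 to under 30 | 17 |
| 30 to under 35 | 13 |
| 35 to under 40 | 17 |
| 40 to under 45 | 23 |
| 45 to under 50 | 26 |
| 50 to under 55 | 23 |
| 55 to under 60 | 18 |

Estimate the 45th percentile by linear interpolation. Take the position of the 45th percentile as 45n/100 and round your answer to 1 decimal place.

Cumulative frequencies: 11, 28, 41, 58, 81, 107, 130, 148
n = 148; position = 45n/100 = 66.6.
This falls in the class 40 to under 45: L = 40, F = 58, f = 23, h = 5.
45th percentile ≈ 40 + ((66.6 − 58) / 23) × 5 = 41.8696

41.9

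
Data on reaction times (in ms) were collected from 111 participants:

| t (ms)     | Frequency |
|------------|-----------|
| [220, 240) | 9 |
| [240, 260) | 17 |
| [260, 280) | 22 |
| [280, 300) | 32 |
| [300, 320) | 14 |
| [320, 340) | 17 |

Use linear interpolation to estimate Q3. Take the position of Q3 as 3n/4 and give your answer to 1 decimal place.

Cumulative frequencies: 9, 26, 48, 80, 94, 111
n = 111; position = 3n/4 = 83.25.
This falls in the class [300, 320): L = 300, F = 80, f = 14, h = 20.
Upper quartile ≈ 300 + ((83.25 − 80) / 14) × 20 = 304.6429

304.6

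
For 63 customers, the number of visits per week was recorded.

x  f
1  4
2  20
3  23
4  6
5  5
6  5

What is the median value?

Cumulative frequencies: 4, 24, 47, 53, 58, 63
n = 63, so the median is the value in position (n+1)/2 = 32.
Position 32 falls at value 3.

3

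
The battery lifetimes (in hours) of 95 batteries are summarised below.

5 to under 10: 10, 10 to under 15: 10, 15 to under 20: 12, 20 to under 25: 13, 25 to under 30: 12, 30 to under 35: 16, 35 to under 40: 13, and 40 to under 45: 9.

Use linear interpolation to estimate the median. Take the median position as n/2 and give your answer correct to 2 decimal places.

Cumulative frequencies: 10, 20, 32, 45, 57, 73, 86, 95
n = 95; position = n/2 = 47.5.
This falls in the class 25 to under 30: L = 25, F = 45, f = 12, h = 5.
Median ≈ 25 + ((47.5 − 45) / 12) × 5 = 26.0417

26.04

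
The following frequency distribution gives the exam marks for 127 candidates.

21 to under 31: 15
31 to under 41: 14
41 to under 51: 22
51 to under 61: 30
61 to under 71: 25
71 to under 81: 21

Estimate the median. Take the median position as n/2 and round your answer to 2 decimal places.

55.17

Cumulative frequencies: 15, 29, 51, 81, 106, 127
n = 127; position = n/2 = 63.5.
This falls in the class 51 to under 61: L = 51, F = 51, f = 30, h = 10.
Median ≈ 51 + ((63.5 − 51) / 30) × 10 = 55.1667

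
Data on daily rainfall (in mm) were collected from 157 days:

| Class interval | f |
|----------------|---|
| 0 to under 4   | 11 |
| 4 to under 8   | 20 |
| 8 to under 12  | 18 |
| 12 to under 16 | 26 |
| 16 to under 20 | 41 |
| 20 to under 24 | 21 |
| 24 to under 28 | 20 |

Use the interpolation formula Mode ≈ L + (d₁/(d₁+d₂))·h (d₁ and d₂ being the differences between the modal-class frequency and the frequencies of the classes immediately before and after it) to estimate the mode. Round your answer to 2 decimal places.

Modal class: 16 to under 20 (highest frequency 41).
d₁ = 41 − 26 = 15, d₂ = 41 − 21 = 20
Mode ≈ 16 + (15/(15+20)) × 4 = 16 + 1.7143 = 17.7143

17.71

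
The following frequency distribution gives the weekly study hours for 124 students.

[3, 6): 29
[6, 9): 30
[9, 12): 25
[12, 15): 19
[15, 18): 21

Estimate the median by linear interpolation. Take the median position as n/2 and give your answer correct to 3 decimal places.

9.360

Cumulative frequencies: 29, 59, 84, 103, 124
n = 124; position = n/2 = 62.
This falls in the class [9, 12): L = 9, F = 59, f = 25, h = 3.
Median ≈ 9 + ((62 − 59) / 25) × 3 = 9.3600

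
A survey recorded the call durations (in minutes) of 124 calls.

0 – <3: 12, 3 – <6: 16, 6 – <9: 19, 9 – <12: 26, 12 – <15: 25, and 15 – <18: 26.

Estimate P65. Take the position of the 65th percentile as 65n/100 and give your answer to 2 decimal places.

Cumulative frequencies: 12, 28, 47, 73, 98, 124
n = 124; position = 65n/100 = 80.6.
This falls in the class 12 – <15: L = 12, F = 73, f = 25, h = 3.
65th percentile ≈ 12 + ((80.6 − 73) / 25) × 3 = 12.9120

12.91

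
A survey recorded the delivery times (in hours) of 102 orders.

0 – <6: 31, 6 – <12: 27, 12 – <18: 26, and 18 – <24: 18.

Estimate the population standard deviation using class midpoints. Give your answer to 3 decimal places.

6.496

Midpoints: 3, 9, 15, 21
n = 102, Σfm = 1104, mean = 10.8235
Σfm² = 16254
Σf(m − x̄)² = Σfm² − (Σfm)²/n = 16254 − 1104²/102 = 4304.8235
Population variance = 4304.8235 / 102 = 42.2042
Standard deviation = √42.2042 = 6.4965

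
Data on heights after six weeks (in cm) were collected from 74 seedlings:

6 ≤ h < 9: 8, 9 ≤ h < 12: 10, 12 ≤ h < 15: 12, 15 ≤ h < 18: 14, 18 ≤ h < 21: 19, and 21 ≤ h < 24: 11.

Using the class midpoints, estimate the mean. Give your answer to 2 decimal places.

15.89

Midpoints: 7.5, 10.5, 13.5, 16.5, 19.5, 22.5
Σfm = 8×7.5 + 10×10.5 + 12×13.5 + 14×16.5 + 19×19.5 + 11×22.5 = 1176
n = Σf = 74
Mean = 1176 / 74 = 15.8919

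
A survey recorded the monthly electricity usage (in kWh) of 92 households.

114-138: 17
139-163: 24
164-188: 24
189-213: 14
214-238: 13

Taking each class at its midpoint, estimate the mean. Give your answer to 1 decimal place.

Midpoints: 126, 151, 176, 201, 226
Σfm = 17×126 + 24×151 + 24×176 + 14×201 + 13×226 = 15742
n = Σf = 92
Mean = 15742 / 92 = 171.1087

171.1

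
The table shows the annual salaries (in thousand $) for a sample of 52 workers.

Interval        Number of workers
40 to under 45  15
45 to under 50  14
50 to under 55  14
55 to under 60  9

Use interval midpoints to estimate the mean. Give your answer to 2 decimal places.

49.13

Midpoints: 42.5, 47.5, 52.5, 57.5
Σfm = 15×42.5 + 14×47.5 + 14×52.5 + 9×57.5 = 2555
n = Σf = 52
Mean = 2555 / 52 = 49.1346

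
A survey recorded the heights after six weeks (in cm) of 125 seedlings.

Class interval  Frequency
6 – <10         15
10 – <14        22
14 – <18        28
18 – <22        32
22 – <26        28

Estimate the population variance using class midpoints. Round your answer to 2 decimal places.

27.60

Midpoints: 8, 12, 16, 20, 24
n = 125, Σfm = 2144, mean = 17.1520
Σfm² = 40224
Σf(m − x̄)² = Σfm² − (Σfm)²/n = 40224 − 2144²/125 = 3450.1120
Population variance = 3450.1120 / 125 = 27.6009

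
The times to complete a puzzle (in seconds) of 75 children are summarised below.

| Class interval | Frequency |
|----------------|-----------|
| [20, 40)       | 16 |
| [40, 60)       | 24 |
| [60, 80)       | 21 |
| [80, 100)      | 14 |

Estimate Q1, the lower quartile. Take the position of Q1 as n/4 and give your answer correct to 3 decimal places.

42.292

Cumulative frequencies: 16, 40, 61, 75
n = 75; position = n/4 = 18.75.
This falls in the class [40, 60): L = 40, F = 16, f = 24, h = 20.
Lower quartile ≈ 40 + ((18.75 − 16) / 24) × 20 = 42.2917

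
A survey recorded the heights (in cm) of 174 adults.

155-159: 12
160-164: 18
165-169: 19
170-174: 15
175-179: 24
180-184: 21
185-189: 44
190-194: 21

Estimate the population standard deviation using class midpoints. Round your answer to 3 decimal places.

10.916

Midpoints: 157, 162, 167, 172, 177, 182, 187, 192
n = 174, Σfm = 30883, mean = 177.4885
Σfm² = 5502111
Σf(m − x̄)² = Σfm² − (Σfm)²/n = 5502111 − 30883²/174 = 20733.4770
Population variance = 20733.4770 / 174 = 119.1579
Standard deviation = √119.1579 = 10.9159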